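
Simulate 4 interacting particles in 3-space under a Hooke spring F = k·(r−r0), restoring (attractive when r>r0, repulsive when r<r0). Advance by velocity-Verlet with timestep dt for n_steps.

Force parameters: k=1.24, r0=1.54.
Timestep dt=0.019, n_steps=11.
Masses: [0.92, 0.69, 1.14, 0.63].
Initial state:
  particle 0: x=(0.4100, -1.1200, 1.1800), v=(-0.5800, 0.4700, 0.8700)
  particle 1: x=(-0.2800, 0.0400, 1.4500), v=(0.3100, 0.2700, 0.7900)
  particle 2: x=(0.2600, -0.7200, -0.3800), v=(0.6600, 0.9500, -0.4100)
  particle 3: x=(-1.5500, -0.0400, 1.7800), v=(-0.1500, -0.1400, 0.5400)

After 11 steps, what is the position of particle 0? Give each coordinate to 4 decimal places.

(0.2737, -1.0163, 1.3613)

step 0: x0=(0.4100, -1.1200, 1.1800) x1=(-0.2800, 0.0400, 1.4500) x2=(0.2600, -0.7200, -0.3800) x3=(-1.5500, -0.0400, 1.7800)
step 1: x0=(0.3988, -1.1110, 1.1966) x1=(-0.2740, 0.0451, 1.4649) x2=(0.2723, -0.7019, -0.3875) x3=(-1.5524, -0.0429, 1.7898)
step 2: x0=(0.3874, -1.1019, 1.2131) x1=(-0.2679, 0.0502, 1.4794) x2=(0.2843, -0.6835, -0.3943) x3=(-1.5539, -0.0463, 1.7989)
step 3: x0=(0.3757, -1.0927, 1.2297) x1=(-0.2616, 0.0553, 1.4936) x2=(0.2959, -0.6650, -0.4006) x3=(-1.5544, -0.0502, 1.8070)
step 4: x0=(0.3637, -1.0834, 1.2463) x1=(-0.2551, 0.0604, 1.5075) x2=(0.3070, -0.6463, -0.4061) x3=(-1.5540, -0.0545, 1.8144)
step 5: x0=(0.3515, -1.0740, 1.2629) x1=(-0.2484, 0.0655, 1.5210) x2=(0.3178, -0.6275, -0.4110) x3=(-1.5527, -0.0592, 1.8209)
step 6: x0=(0.3391, -1.0645, 1.2795) x1=(-0.2416, 0.0706, 1.5342) x2=(0.3281, -0.6084, -0.4151) x3=(-1.5505, -0.0644, 1.8265)
step 7: x0=(0.3264, -1.0550, 1.2960) x1=(-0.2347, 0.0757, 1.5470) x2=(0.3380, -0.5892, -0.4185) x3=(-1.5474, -0.0700, 1.8313)
step 8: x0=(0.3135, -1.0454, 1.3125) x1=(-0.2276, 0.0809, 1.5595) x2=(0.3475, -0.5699, -0.4212) x3=(-1.5433, -0.0760, 1.8352)
step 9: x0=(0.3004, -1.0357, 1.3289) x1=(-0.2203, 0.0861, 1.5716) x2=(0.3566, -0.5504, -0.4232) x3=(-1.5383, -0.0824, 1.8382)
step 10: x0=(0.2871, -1.0260, 1.3452) x1=(-0.2129, 0.0914, 1.5834) x2=(0.3652, -0.5308, -0.4243) x3=(-1.5325, -0.0892, 1.8404)
step 11: x0=(0.2737, -1.0163, 1.3613) x1=(-0.2053, 0.0967, 1.5947) x2=(0.3735, -0.5111, -0.4247) x3=(-1.5258, -0.0963, 1.8418)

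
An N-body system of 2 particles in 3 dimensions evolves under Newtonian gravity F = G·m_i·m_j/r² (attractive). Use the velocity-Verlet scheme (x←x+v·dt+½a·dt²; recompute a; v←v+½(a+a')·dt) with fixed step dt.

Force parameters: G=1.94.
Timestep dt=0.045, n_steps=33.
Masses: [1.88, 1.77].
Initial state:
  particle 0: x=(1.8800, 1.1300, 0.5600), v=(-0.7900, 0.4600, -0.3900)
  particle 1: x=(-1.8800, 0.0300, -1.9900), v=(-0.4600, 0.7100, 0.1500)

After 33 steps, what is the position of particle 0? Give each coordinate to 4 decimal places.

(0.5357, 1.7673, -0.1265)

step 0: x0=(1.8800, 1.1300, 0.5600) x1=(-1.8800, 0.0300, -1.9900)
step 1: x0=(1.8443, 1.1507, 0.5424) x1=(-1.9006, 0.0620, -1.9832)
step 2: x0=(1.8084, 1.1712, 0.5246) x1=(-1.9209, 0.0941, -1.9761)
step 3: x0=(1.7722, 1.1918, 0.5066) x1=(-1.9409, 0.1262, -1.9689)
step 4: x0=(1.7357, 1.2122, 0.4884) x1=(-1.9606, 0.1584, -1.9615)
step 5: x0=(1.6990, 1.2326, 0.4700) x1=(-1.9800, 0.1908, -1.9539)
step 6: x0=(1.6620, 1.2528, 0.4515) x1=(-1.9992, 0.2232, -1.9461)
step 7: x0=(1.6247, 1.2730, 0.4328) x1=(-2.0180, 0.2556, -1.9381)
step 8: x0=(1.5871, 1.2932, 0.4139) x1=(-2.0366, 0.2882, -1.9300)
step 9: x0=(1.5492, 1.3132, 0.3948) x1=(-2.0548, 0.3209, -1.9216)
step 10: x0=(1.5110, 1.3332, 0.3756) x1=(-2.0727, 0.3536, -1.9130)
step 11: x0=(1.4726, 1.3530, 0.3561) x1=(-2.0903, 0.3864, -1.9042)
step 12: x0=(1.4338, 1.3728, 0.3364) x1=(-2.1076, 0.4193, -1.8952)
step 13: x0=(1.3947, 1.3925, 0.3166) x1=(-2.1245, 0.4523, -1.8860)
step 14: x0=(1.3553, 1.4122, 0.2965) x1=(-2.1412, 0.4854, -1.8766)
step 15: x0=(1.3156, 1.4317, 0.2763) x1=(-2.1574, 0.5186, -1.8670)
step 16: x0=(1.2756, 1.4512, 0.2558) x1=(-2.1733, 0.5519, -1.8572)
step 17: x0=(1.2352, 1.4705, 0.2351) x1=(-2.1889, 0.5852, -1.8471)
step 18: x0=(1.1944, 1.4898, 0.2143) x1=(-2.2041, 0.6187, -1.8368)
step 19: x0=(1.1534, 1.5090, 0.1932) x1=(-2.2189, 0.6523, -1.8263)
step 20: x0=(1.1119, 1.5281, 0.1719) x1=(-2.2334, 0.6859, -1.8156)
step 21: x0=(1.0701, 1.5471, 0.1504) x1=(-2.2474, 0.7197, -1.8046)
step 22: x0=(1.0279, 1.5660, 0.1286) x1=(-2.2610, 0.7535, -1.7934)
step 23: x0=(0.9853, 1.5848, 0.1066) x1=(-2.2743, 0.7875, -1.7820)
step 24: x0=(0.9423, 1.6035, 0.0844) x1=(-2.2871, 0.8215, -1.7703)
step 25: x0=(0.8990, 1.6221, 0.0620) x1=(-2.2995, 0.8557, -1.7583)
step 26: x0=(0.8552, 1.6406, 0.0393) x1=(-2.3114, 0.8900, -1.7461)
step 27: x0=(0.8109, 1.6591, 0.0164) x1=(-2.3229, 0.9244, -1.7337)
step 28: x0=(0.7662, 1.6774, -0.0067) x1=(-2.3339, 0.9588, -1.7210)
step 29: x0=(0.7211, 1.6956, -0.0302) x1=(-2.3444, 0.9934, -1.7080)
step 30: x0=(0.6755, 1.7137, -0.0538) x1=(-2.3544, 1.0282, -1.6947)
step 31: x0=(0.6294, 1.7316, -0.0778) x1=(-2.3639, 1.0630, -1.6812)
step 32: x0=(0.5828, 1.7495, -0.1020) x1=(-2.3729, 1.0979, -1.6674)
step 33: x0=(0.5357, 1.7673, -0.1265) x1=(-2.3813, 1.1330, -1.6533)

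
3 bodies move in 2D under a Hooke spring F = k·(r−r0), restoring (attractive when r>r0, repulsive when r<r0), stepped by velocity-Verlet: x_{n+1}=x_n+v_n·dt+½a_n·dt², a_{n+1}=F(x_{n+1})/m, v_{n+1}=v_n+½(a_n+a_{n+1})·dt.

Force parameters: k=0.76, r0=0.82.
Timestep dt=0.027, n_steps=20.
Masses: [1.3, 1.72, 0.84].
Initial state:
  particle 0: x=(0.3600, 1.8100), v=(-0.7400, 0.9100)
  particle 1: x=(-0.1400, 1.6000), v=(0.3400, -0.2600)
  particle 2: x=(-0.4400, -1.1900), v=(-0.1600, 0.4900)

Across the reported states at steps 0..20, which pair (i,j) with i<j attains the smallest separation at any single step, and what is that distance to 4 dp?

pair (0,1), distance 0.5090

step 0: x0=(0.3600, 1.8100) x1=(-0.1400, 1.6000) x2=(-0.4400, -1.1900)
step 1: x0=(0.3399, 1.8341) x1=(-0.1309, 1.5926) x2=(-0.4441, -1.1754)
step 2: x0=(0.3198, 1.8574) x1=(-0.1219, 1.5846) x2=(-0.4476, -1.1580)
step 3: x0=(0.2994, 1.8797) x1=(-0.1132, 1.5759) x2=(-0.4506, -1.1379)
step 4: x0=(0.2790, 1.9012) x1=(-0.1045, 1.5665) x2=(-0.4531, -1.1151)
step 5: x0=(0.2584, 1.9218) x1=(-0.0960, 1.5565) x2=(-0.4550, -1.0896)
step 6: x0=(0.2377, 1.9416) x1=(-0.0877, 1.5458) x2=(-0.4565, -1.0614)
step 7: x0=(0.2169, 1.9605) x1=(-0.0795, 1.5345) x2=(-0.4575, -1.0306)
step 8: x0=(0.1959, 1.9787) x1=(-0.0715, 1.5225) x2=(-0.4579, -0.9972)
step 9: x0=(0.1748, 1.9960) x1=(-0.0635, 1.5098) x2=(-0.4579, -0.9612)
step 10: x0=(0.1535, 2.0124) x1=(-0.0557, 1.4966) x2=(-0.4574, -0.9227)
step 11: x0=(0.1321, 2.0281) x1=(-0.0481, 1.4827) x2=(-0.4564, -0.8817)
step 12: x0=(0.1105, 2.0430) x1=(-0.0405, 1.4683) x2=(-0.4550, -0.8384)
step 13: x0=(0.0888, 2.0571) x1=(-0.0330, 1.4533) x2=(-0.4531, -0.7926)
step 14: x0=(0.0670, 2.0704) x1=(-0.0257, 1.4378) x2=(-0.4508, -0.7446)
step 15: x0=(0.0450, 2.0829) x1=(-0.0184, 1.4218) x2=(-0.4480, -0.6943)
step 16: x0=(0.0228, 2.0946) x1=(-0.0112, 1.4054) x2=(-0.4449, -0.6419)
step 17: x0=(0.0005, 2.1056) x1=(-0.0042, 1.3884) x2=(-0.4414, -0.5873)
step 18: x0=(-0.0219, 2.1158) x1=(0.0028, 1.3711) x2=(-0.4375, -0.5308)
step 19: x0=(-0.0444, 2.1253) x1=(0.0098, 1.3534) x2=(-0.4332, -0.4723)
step 20: x0=(-0.0671, 2.1340) x1=(0.0166, 1.3353) x2=(-0.4286, -0.4119)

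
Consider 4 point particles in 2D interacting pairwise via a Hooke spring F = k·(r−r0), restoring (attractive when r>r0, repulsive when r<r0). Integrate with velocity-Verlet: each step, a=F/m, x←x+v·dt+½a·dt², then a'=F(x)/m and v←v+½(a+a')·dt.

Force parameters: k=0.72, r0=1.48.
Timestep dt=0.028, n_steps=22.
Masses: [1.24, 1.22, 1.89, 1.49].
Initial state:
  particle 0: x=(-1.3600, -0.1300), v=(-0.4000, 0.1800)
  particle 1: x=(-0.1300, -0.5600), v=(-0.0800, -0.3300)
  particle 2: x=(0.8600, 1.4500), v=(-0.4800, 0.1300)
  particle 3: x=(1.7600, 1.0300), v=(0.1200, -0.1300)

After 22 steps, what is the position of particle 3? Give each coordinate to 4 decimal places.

step 0: x0=(-1.3600, -0.1300) x1=(-0.1300, -0.5600) x2=(0.8600, 1.4500) x3=(1.7600, 1.0300)
step 1: x0=(-1.3706, -0.1246) x1=(-0.1319, -0.5689) x2=(0.8463, 1.4535) x3=(1.7630, 1.0261)
step 2: x0=(-1.3800, -0.1186) x1=(-0.1333, -0.5773) x2=(0.8321, 1.4566) x3=(1.7652, 1.0216)
step 3: x0=(-1.3883, -0.1120) x1=(-0.1341, -0.5851) x2=(0.8173, 1.4593) x3=(1.7665, 1.0166)
step 4: x0=(-1.3953, -0.1047) x1=(-0.1343, -0.5922) x2=(0.8020, 1.4617) x3=(1.7671, 1.0110)
step 5: x0=(-1.4012, -0.0968) x1=(-0.1340, -0.5988) x2=(0.7863, 1.4637) x3=(1.7669, 1.0048)
step 6: x0=(-1.4058, -0.0883) x1=(-0.1331, -0.6047) x2=(0.7700, 1.4653) x3=(1.7658, 0.9981)
step 7: x0=(-1.4092, -0.0791) x1=(-0.1317, -0.6101) x2=(0.7532, 1.4665) x3=(1.7639, 0.9909)
step 8: x0=(-1.4114, -0.0694) x1=(-0.1297, -0.6148) x2=(0.7360, 1.4674) x3=(1.7612, 0.9832)
step 9: x0=(-1.4125, -0.0591) x1=(-0.1272, -0.6189) x2=(0.7183, 1.4679) x3=(1.7576, 0.9749)
step 10: x0=(-1.4123, -0.0482) x1=(-0.1242, -0.6224) x2=(0.7001, 1.4681) x3=(1.7532, 0.9661)
step 11: x0=(-1.4110, -0.0367) x1=(-0.1207, -0.6253) x2=(0.6816, 1.4678) x3=(1.7479, 0.9568)
step 12: x0=(-1.4085, -0.0247) x1=(-0.1167, -0.6275) x2=(0.6625, 1.4672) x3=(1.7418, 0.9470)
step 13: x0=(-1.4048, -0.0121) x1=(-0.1122, -0.6292) x2=(0.6431, 1.4663) x3=(1.7349, 0.9368)
step 14: x0=(-1.3999, 0.0010) x1=(-0.1073, -0.6303) x2=(0.6233, 1.4650) x3=(1.7271, 0.9260)
step 15: x0=(-1.3940, 0.0146) x1=(-0.1018, -0.6308) x2=(0.6031, 1.4633) x3=(1.7185, 0.9148)
step 16: x0=(-1.3869, 0.0287) x1=(-0.0960, -0.6307) x2=(0.5825, 1.4613) x3=(1.7091, 0.9032)
step 17: x0=(-1.3787, 0.0433) x1=(-0.0897, -0.6300) x2=(0.5615, 1.4589) x3=(1.6988, 0.8911)
step 18: x0=(-1.3694, 0.0583) x1=(-0.0830, -0.6288) x2=(0.5402, 1.4562) x3=(1.6878, 0.8786)
step 19: x0=(-1.3591, 0.0738) x1=(-0.0759, -0.6270) x2=(0.5186, 1.4532) x3=(1.6759, 0.8657)
step 20: x0=(-1.3477, 0.0897) x1=(-0.0684, -0.6246) x2=(0.4967, 1.4499) x3=(1.6633, 0.8524)
step 21: x0=(-1.3353, 0.1060) x1=(-0.0605, -0.6217) x2=(0.4745, 1.4462) x3=(1.6499, 0.8387)
step 22: x0=(-1.3220, 0.1227) x1=(-0.0523, -0.6183) x2=(0.4520, 1.4422) x3=(1.6358, 0.8247)

(1.6358, 0.8247)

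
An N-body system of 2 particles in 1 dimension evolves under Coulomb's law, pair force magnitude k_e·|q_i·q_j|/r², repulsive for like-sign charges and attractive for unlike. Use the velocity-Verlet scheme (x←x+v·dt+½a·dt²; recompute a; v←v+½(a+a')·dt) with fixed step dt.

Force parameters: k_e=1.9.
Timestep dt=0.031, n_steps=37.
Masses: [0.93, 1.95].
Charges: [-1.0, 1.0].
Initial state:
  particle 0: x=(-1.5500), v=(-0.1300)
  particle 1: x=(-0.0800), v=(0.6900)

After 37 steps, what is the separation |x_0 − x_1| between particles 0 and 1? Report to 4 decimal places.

step 0: x0=(-1.5500) x1=(-0.0800)
step 1: x0=(-1.5536) x1=(-0.0588)
step 2: x0=(-1.5563) x1=(-0.0381)
step 3: x0=(-1.5581) x1=(-0.0177)
step 4: x0=(-1.5591) x1=(0.0022)
step 5: x0=(-1.5593) x1=(0.0218)
step 6: x0=(-1.5588) x1=(0.0410)
step 7: x0=(-1.5574) x1=(0.0598)
step 8: x0=(-1.5553) x1=(0.0783)
step 9: x0=(-1.5525) x1=(0.0964)
step 10: x0=(-1.5490) x1=(0.1142)
step 11: x0=(-1.5447) x1=(0.1316)
step 12: x0=(-1.5398) x1=(0.1487)
step 13: x0=(-1.5341) x1=(0.1655)
step 14: x0=(-1.5278) x1=(0.1820)
step 15: x0=(-1.5208) x1=(0.1981)
step 16: x0=(-1.5131) x1=(0.2139)
step 17: x0=(-1.5048) x1=(0.2294)
step 18: x0=(-1.4958) x1=(0.2446)
step 19: x0=(-1.4862) x1=(0.2595)
step 20: x0=(-1.4759) x1=(0.2740)
step 21: x0=(-1.4650) x1=(0.2883)
step 22: x0=(-1.4535) x1=(0.3023)
step 23: x0=(-1.4413) x1=(0.3159)
step 24: x0=(-1.4285) x1=(0.3293)
step 25: x0=(-1.4150) x1=(0.3423)
step 26: x0=(-1.4010) x1=(0.3551)
step 27: x0=(-1.3862) x1=(0.3675)
step 28: x0=(-1.3709) x1=(0.3797)
step 29: x0=(-1.3549) x1=(0.3915)
step 30: x0=(-1.3382) x1=(0.4030)
step 31: x0=(-1.3209) x1=(0.4143)
step 32: x0=(-1.3030) x1=(0.4252)
step 33: x0=(-1.2844) x1=(0.4358)
step 34: x0=(-1.2651) x1=(0.4460)
step 35: x0=(-1.2452) x1=(0.4560)
step 36: x0=(-1.2245) x1=(0.4656)
step 37: x0=(-1.2032) x1=(0.4749)

1.6782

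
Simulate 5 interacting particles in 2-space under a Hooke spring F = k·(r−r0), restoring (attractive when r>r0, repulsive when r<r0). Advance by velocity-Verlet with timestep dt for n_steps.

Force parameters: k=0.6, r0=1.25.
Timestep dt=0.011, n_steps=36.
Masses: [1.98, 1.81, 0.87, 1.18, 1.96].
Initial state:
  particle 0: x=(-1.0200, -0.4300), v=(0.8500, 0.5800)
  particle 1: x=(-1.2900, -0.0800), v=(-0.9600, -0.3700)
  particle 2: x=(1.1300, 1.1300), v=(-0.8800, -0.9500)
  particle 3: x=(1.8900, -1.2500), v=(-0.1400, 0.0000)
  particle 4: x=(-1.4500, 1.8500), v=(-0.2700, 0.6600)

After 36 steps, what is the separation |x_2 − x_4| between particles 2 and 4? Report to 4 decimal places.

step 0: x0=(-1.0200, -0.4300) x1=(-1.2900, -0.0800) x2=(1.1300, 1.1300) x3=(1.8900, -1.2500) x4=(-1.4500, 1.8500)
step 1: x0=(-1.0106, -0.4236) x1=(-1.3005, -0.0840) x2=(1.1202, 1.1195) x3=(1.8883, -1.2499) x4=(-1.4529, 1.8572)
step 2: x0=(-1.0011, -0.4172) x1=(-1.3109, -0.0880) x2=(1.1101, 1.1087) x3=(1.8861, -1.2494) x4=(-1.4556, 1.8642)
step 3: x0=(-0.9914, -0.4107) x1=(-1.3212, -0.0920) x2=(1.0997, 1.0978) x3=(1.8836, -1.2487) x4=(-1.4582, 1.8710)
step 4: x0=(-0.9817, -0.4043) x1=(-1.3314, -0.0959) x2=(1.0890, 1.0867) x3=(1.8806, -1.2477) x4=(-1.4607, 1.8777)
step 5: x0=(-0.9718, -0.3977) x1=(-1.3414, -0.0997) x2=(1.0781, 1.0754) x3=(1.8773, -1.2464) x4=(-1.4630, 1.8843)
step 6: x0=(-0.9618, -0.3912) x1=(-1.3514, -0.1036) x2=(1.0668, 1.0640) x3=(1.8735, -1.2448) x4=(-1.4651, 1.8906)
step 7: x0=(-0.9518, -0.3846) x1=(-1.3612, -0.1073) x2=(1.0554, 1.0524) x3=(1.8694, -1.2430) x4=(-1.4671, 1.8968)
step 8: x0=(-0.9416, -0.3780) x1=(-1.3710, -0.1110) x2=(1.0436, 1.0406) x3=(1.8648, -1.2408) x4=(-1.4690, 1.9028)
step 9: x0=(-0.9313, -0.3714) x1=(-1.3806, -0.1147) x2=(1.0316, 1.0286) x3=(1.8599, -1.2384) x4=(-1.4706, 1.9087)
step 10: x0=(-0.9208, -0.3647) x1=(-1.3902, -0.1184) x2=(1.0193, 1.0165) x3=(1.8546, -1.2357) x4=(-1.4722, 1.9143)
step 11: x0=(-0.9103, -0.3580) x1=(-1.3996, -0.1220) x2=(1.0067, 1.0043) x3=(1.8488, -1.2327) x4=(-1.4736, 1.9199)
step 12: x0=(-0.8997, -0.3513) x1=(-1.4089, -0.1255) x2=(0.9939, 0.9918) x3=(1.8427, -1.2295) x4=(-1.4748, 1.9252)
step 13: x0=(-0.8890, -0.3445) x1=(-1.4181, -0.1290) x2=(0.9809, 0.9793) x3=(1.8361, -1.2259) x4=(-1.4759, 1.9304)
step 14: x0=(-0.8781, -0.3377) x1=(-1.4272, -0.1325) x2=(0.9675, 0.9666) x3=(1.8292, -1.2221) x4=(-1.4769, 1.9353)
step 15: x0=(-0.8672, -0.3309) x1=(-1.4362, -0.1360) x2=(0.9540, 0.9537) x3=(1.8219, -1.2180) x4=(-1.4777, 1.9402)
step 16: x0=(-0.8562, -0.3240) x1=(-1.4451, -0.1394) x2=(0.9402, 0.9407) x3=(1.8142, -1.2136) x4=(-1.4783, 1.9448)
step 17: x0=(-0.8451, -0.3171) x1=(-1.4539, -0.1427) x2=(0.9261, 0.9276) x3=(1.8061, -1.2089) x4=(-1.4789, 1.9493)
step 18: x0=(-0.8339, -0.3102) x1=(-1.4625, -0.1461) x2=(0.9119, 0.9144) x3=(1.7976, -1.2040) x4=(-1.4792, 1.9536)
step 19: x0=(-0.8226, -0.3032) x1=(-1.4711, -0.1494) x2=(0.8973, 0.9010) x3=(1.7887, -1.1988) x4=(-1.4794, 1.9577)
step 20: x0=(-0.8112, -0.2962) x1=(-1.4796, -0.1526) x2=(0.8826, 0.8875) x3=(1.7794, -1.1933) x4=(-1.4795, 1.9616)
step 21: x0=(-0.7997, -0.2892) x1=(-1.4879, -0.1559) x2=(0.8676, 0.8739) x3=(1.7698, -1.1876) x4=(-1.4794, 1.9654)
step 22: x0=(-0.7882, -0.2821) x1=(-1.4961, -0.1591) x2=(0.8524, 0.8602) x3=(1.7597, -1.1816) x4=(-1.4792, 1.9690)
step 23: x0=(-0.7765, -0.2750) x1=(-1.5042, -0.1622) x2=(0.8370, 0.8464) x3=(1.7493, -1.1753) x4=(-1.4789, 1.9724)
step 24: x0=(-0.7648, -0.2679) x1=(-1.5123, -0.1654) x2=(0.8214, 0.8325) x3=(1.7385, -1.1688) x4=(-1.4784, 1.9756)
step 25: x0=(-0.7530, -0.2607) x1=(-1.5202, -0.1685) x2=(0.8056, 0.8185) x3=(1.7274, -1.1620) x4=(-1.4777, 1.9787)
step 26: x0=(-0.7412, -0.2535) x1=(-1.5279, -0.1715) x2=(0.7895, 0.8044) x3=(1.7158, -1.1549) x4=(-1.4769, 1.9816)
step 27: x0=(-0.7293, -0.2463) x1=(-1.5356, -0.1746) x2=(0.7733, 0.7902) x3=(1.7039, -1.1476) x4=(-1.4760, 1.9843)
step 28: x0=(-0.7173, -0.2390) x1=(-1.5432, -0.1776) x2=(0.7568, 0.7759) x3=(1.6916, -1.1400) x4=(-1.4750, 1.9868)
step 29: x0=(-0.7052, -0.2317) x1=(-1.5506, -0.1805) x2=(0.7402, 0.7615) x3=(1.6790, -1.1322) x4=(-1.4738, 1.9891)
step 30: x0=(-0.6931, -0.2244) x1=(-1.5580, -0.1835) x2=(0.7234, 0.7471) x3=(1.6660, -1.1241) x4=(-1.4724, 1.9913)
step 31: x0=(-0.6809, -0.2171) x1=(-1.5652, -0.1864) x2=(0.7064, 0.7326) x3=(1.6526, -1.1158) x4=(-1.4709, 1.9933)
step 32: x0=(-0.6687, -0.2097) x1=(-1.5723, -0.1892) x2=(0.6892, 0.7180) x3=(1.6389, -1.1073) x4=(-1.4693, 1.9951)
step 33: x0=(-0.6564, -0.2023) x1=(-1.5793, -0.1921) x2=(0.6718, 0.7033) x3=(1.6248, -1.0985) x4=(-1.4676, 1.9967)
step 34: x0=(-0.6441, -0.1948) x1=(-1.5862, -0.1949) x2=(0.6542, 0.6886) x3=(1.6104, -1.0894) x4=(-1.4657, 1.9982)
step 35: x0=(-0.6317, -0.1873) x1=(-1.5930, -0.1976) x2=(0.6365, 0.6739) x3=(1.5956, -1.0801) x4=(-1.4637, 1.9994)
step 36: x0=(-0.6193, -0.1798) x1=(-1.5997, -0.2004) x2=(0.6186, 0.6591) x3=(1.5805, -1.0706) x4=(-1.4616, 2.0005)

2.4752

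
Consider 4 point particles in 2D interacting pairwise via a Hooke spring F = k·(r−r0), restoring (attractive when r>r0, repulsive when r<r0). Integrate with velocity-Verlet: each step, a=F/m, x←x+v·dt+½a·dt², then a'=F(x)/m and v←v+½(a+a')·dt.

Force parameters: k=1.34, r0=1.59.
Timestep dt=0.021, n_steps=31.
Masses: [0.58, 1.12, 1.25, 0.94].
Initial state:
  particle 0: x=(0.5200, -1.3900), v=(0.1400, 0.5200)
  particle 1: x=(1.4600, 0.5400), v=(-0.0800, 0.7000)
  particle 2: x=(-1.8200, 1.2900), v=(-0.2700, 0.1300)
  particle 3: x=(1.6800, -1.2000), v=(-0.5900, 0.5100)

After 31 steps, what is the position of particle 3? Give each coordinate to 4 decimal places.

(0.8918, -0.4266)

step 0: x0=(0.5200, -1.3900) x1=(1.4600, 0.5400) x2=(-1.8200, 1.2900) x3=(1.6800, -1.2000)
step 1: x0=(0.5222, -1.3781) x1=(1.4578, 0.5546) x2=(-1.8244, 1.2919) x3=(1.6670, -1.1887)
step 2: x0=(0.5229, -1.3643) x1=(1.4546, 0.5691) x2=(-1.8264, 1.2922) x3=(1.6530, -1.1763)
step 3: x0=(0.5221, -1.3485) x1=(1.4503, 0.5834) x2=(-1.8259, 1.2909) x3=(1.6378, -1.1628)
step 4: x0=(0.5197, -1.3308) x1=(1.4450, 0.5976) x2=(-1.8230, 1.2880) x3=(1.6215, -1.1482)
step 5: x0=(0.5158, -1.3113) x1=(1.4387, 0.6116) x2=(-1.8176, 1.2835) x3=(1.6041, -1.1324)
step 6: x0=(0.5103, -1.2898) x1=(1.4314, 0.6255) x2=(-1.8098, 1.2775) x3=(1.5857, -1.1156)
step 7: x0=(0.5033, -1.2666) x1=(1.4231, 0.6392) x2=(-1.7996, 1.2700) x3=(1.5663, -1.0976)
step 8: x0=(0.4948, -1.2416) x1=(1.4138, 0.6528) x2=(-1.7871, 1.2610) x3=(1.5459, -1.0787)
step 9: x0=(0.4847, -1.2148) x1=(1.4035, 0.6661) x2=(-1.7723, 1.2506) x3=(1.5246, -1.0586)
step 10: x0=(0.4732, -1.1863) x1=(1.3923, 0.6794) x2=(-1.7552, 1.2387) x3=(1.5023, -1.0376)
step 11: x0=(0.4601, -1.1562) x1=(1.3801, 0.6925) x2=(-1.7359, 1.2255) x3=(1.4791, -1.0156)
step 12: x0=(0.4455, -1.1245) x1=(1.3670, 0.7054) x2=(-1.7145, 1.2109) x3=(1.4551, -0.9926)
step 13: x0=(0.4294, -1.0912) x1=(1.3529, 0.7182) x2=(-1.6909, 1.1951) x3=(1.4303, -0.9687)
step 14: x0=(0.4119, -1.0565) x1=(1.3380, 0.7308) x2=(-1.6653, 1.1780) x3=(1.4046, -0.9439)
step 15: x0=(0.3930, -1.0204) x1=(1.3223, 0.7434) x2=(-1.6377, 1.1597) x3=(1.3783, -0.9182)
step 16: x0=(0.3727, -0.9830) x1=(1.3057, 0.7557) x2=(-1.6082, 1.1403) x3=(1.3512, -0.8917)
step 17: x0=(0.3511, -0.9443) x1=(1.2883, 0.7680) x2=(-1.5769, 1.1199) x3=(1.3235, -0.8644)
step 18: x0=(0.3281, -0.9043) x1=(1.2702, 0.7802) x2=(-1.5438, 1.0984) x3=(1.2951, -0.8364)
step 19: x0=(0.3039, -0.8633) x1=(1.2513, 0.7923) x2=(-1.5090, 1.0760) x3=(1.2662, -0.8077)
step 20: x0=(0.2785, -0.8213) x1=(1.2317, 0.8043) x2=(-1.4726, 1.0526) x3=(1.2368, -0.7783)
step 21: x0=(0.2519, -0.7782) x1=(1.2114, 0.8162) x2=(-1.4348, 1.0285) x3=(1.2069, -0.7483)
step 22: x0=(0.2242, -0.7344) x1=(1.1905, 0.8280) x2=(-1.3955, 1.0036) x3=(1.1766, -0.7178)
step 23: x0=(0.1954, -0.6897) x1=(1.1690, 0.8398) x2=(-1.3549, 0.9779) x3=(1.1458, -0.6868)
step 24: x0=(0.1656, -0.6443) x1=(1.1469, 0.8516) x2=(-1.3131, 0.9517) x3=(1.1148, -0.6553)
step 25: x0=(0.1349, -0.5983) x1=(1.1244, 0.8633) x2=(-1.2701, 0.9249) x3=(1.0834, -0.6234)
step 26: x0=(0.1033, -0.5518) x1=(1.1013, 0.8750) x2=(-1.2262, 0.8976) x3=(1.0518, -0.5911)
step 27: x0=(0.0709, -0.5048) x1=(1.0778, 0.8868) x2=(-1.1813, 0.8698) x3=(1.0200, -0.5586)
step 28: x0=(0.0377, -0.4575) x1=(1.0540, 0.8985) x2=(-1.1356, 0.8417) x3=(0.9881, -0.5258)
step 29: x0=(0.0038, -0.4100) x1=(1.0297, 0.9103) x2=(-1.0893, 0.8133) x3=(0.9560, -0.4928)
step 30: x0=(-0.0307, -0.3623) x1=(1.0052, 0.9221) x2=(-1.0423, 0.7847) x3=(0.9239, -0.4597)
step 31: x0=(-0.0658, -0.3145) x1=(0.9804, 0.9340) x2=(-0.9948, 0.7560) x3=(0.8918, -0.4266)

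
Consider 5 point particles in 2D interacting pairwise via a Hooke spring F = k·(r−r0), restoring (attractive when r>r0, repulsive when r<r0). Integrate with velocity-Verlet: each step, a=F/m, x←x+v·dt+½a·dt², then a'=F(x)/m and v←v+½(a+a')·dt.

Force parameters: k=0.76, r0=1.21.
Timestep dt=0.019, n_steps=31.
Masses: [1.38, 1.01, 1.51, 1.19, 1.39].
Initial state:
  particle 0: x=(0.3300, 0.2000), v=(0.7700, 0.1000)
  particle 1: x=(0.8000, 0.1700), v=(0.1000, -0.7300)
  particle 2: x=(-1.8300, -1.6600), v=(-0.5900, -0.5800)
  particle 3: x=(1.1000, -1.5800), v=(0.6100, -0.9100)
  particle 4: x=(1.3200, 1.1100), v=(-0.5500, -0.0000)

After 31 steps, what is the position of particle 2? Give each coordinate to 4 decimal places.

(-1.5720, -1.6410)

step 0: x0=(0.3300, 0.2000) x1=(0.8000, 0.1700) x2=(-1.8300, -1.6600) x3=(1.1000, -1.5800) x4=(1.3200, 1.1100)
step 1: x0=(0.3445, 0.2017) x1=(0.8018, 0.1559) x2=(-1.8406, -1.6706) x3=(1.1114, -1.5970) x4=(1.3093, 1.1097)
step 2: x0=(0.3586, 0.2032) x1=(0.8033, 0.1412) x2=(-1.8499, -1.6805) x3=(1.1223, -1.6133) x4=(1.2982, 1.1086)
step 3: x0=(0.3724, 0.2043) x1=(0.8046, 0.1261) x2=(-1.8580, -1.6896) x3=(1.1327, -1.6291) x4=(1.2865, 1.1069)
step 4: x0=(0.3859, 0.2050) x1=(0.8057, 0.1104) x2=(-1.8648, -1.6979) x3=(1.1426, -1.6442) x4=(1.2745, 1.1046)
step 5: x0=(0.3990, 0.2055) x1=(0.8066, 0.0942) x2=(-1.8703, -1.7054) x3=(1.1521, -1.6586) x4=(1.2619, 1.1015)
step 6: x0=(0.4118, 0.2056) x1=(0.8072, 0.0774) x2=(-1.8746, -1.7122) x3=(1.1610, -1.6724) x4=(1.2489, 1.0977)
step 7: x0=(0.4242, 0.2054) x1=(0.8076, 0.0601) x2=(-1.8775, -1.7182) x3=(1.1694, -1.6855) x4=(1.2355, 1.0933)
step 8: x0=(0.4363, 0.2048) x1=(0.8078, 0.0423) x2=(-1.8792, -1.7234) x3=(1.1774, -1.6980) x4=(1.2217, 1.0882)
step 9: x0=(0.4479, 0.2040) x1=(0.8077, 0.0238) x2=(-1.8796, -1.7278) x3=(1.1848, -1.7098) x4=(1.2074, 1.0823)
step 10: x0=(0.4592, 0.2028) x1=(0.8074, 0.0048) x2=(-1.8786, -1.7315) x3=(1.1917, -1.7209) x4=(1.1927, 1.0758)
step 11: x0=(0.4702, 0.2013) x1=(0.8069, -0.0147) x2=(-1.8764, -1.7343) x3=(1.1980, -1.7314) x4=(1.1775, 1.0687)
step 12: x0=(0.4808, 0.1995) x1=(0.8061, -0.0348) x2=(-1.8729, -1.7365) x3=(1.2039, -1.7412) x4=(1.1620, 1.0608)
step 13: x0=(0.4910, 0.1974) x1=(0.8051, -0.0555) x2=(-1.8681, -1.7378) x3=(1.2092, -1.7503) x4=(1.1460, 1.0522)
step 14: x0=(0.5008, 0.1949) x1=(0.8038, -0.0768) x2=(-1.8620, -1.7384) x3=(1.2139, -1.7587) x4=(1.1297, 1.0430)
step 15: x0=(0.5103, 0.1922) x1=(0.8023, -0.0986) x2=(-1.8547, -1.7383) x3=(1.2182, -1.7665) x4=(1.1130, 1.0332)
step 16: x0=(0.5194, 0.1891) x1=(0.8005, -0.1211) x2=(-1.8461, -1.7374) x3=(1.2218, -1.7735) x4=(1.0959, 1.0226)
step 17: x0=(0.5282, 0.1857) x1=(0.7985, -0.1440) x2=(-1.8362, -1.7357) x3=(1.2250, -1.7800) x4=(1.0784, 1.0114)
step 18: x0=(0.5366, 0.1820) x1=(0.7962, -0.1676) x2=(-1.8250, -1.7334) x3=(1.2276, -1.7857) x4=(1.0606, 0.9996)
step 19: x0=(0.5447, 0.1780) x1=(0.7936, -0.1917) x2=(-1.8126, -1.7303) x3=(1.2297, -1.7908) x4=(1.0424, 0.9871)
step 20: x0=(0.5525, 0.1737) x1=(0.7907, -0.2163) x2=(-1.7990, -1.7265) x3=(1.2312, -1.7952) x4=(1.0239, 0.9739)
step 21: x0=(0.5599, 0.1691) x1=(0.7876, -0.2414) x2=(-1.7842, -1.7220) x3=(1.2322, -1.7990) x4=(1.0050, 0.9602)
step 22: x0=(0.5670, 0.1641) x1=(0.7842, -0.2671) x2=(-1.7681, -1.7168) x3=(1.2326, -1.8021) x4=(0.9858, 0.9458)
step 23: x0=(0.5738, 0.1589) x1=(0.7805, -0.2933) x2=(-1.7509, -1.7109) x3=(1.2325, -1.8046) x4=(0.9664, 0.9308)
step 24: x0=(0.5802, 0.1533) x1=(0.7765, -0.3200) x2=(-1.7324, -1.7044) x3=(1.2319, -1.8064) x4=(0.9466, 0.9152)
step 25: x0=(0.5864, 0.1475) x1=(0.7722, -0.3471) x2=(-1.7128, -1.6972) x3=(1.2308, -1.8076) x4=(0.9265, 0.8990)
step 26: x0=(0.5923, 0.1413) x1=(0.7676, -0.3747) x2=(-1.6921, -1.6893) x3=(1.2291, -1.8082) x4=(0.9061, 0.8822)
step 27: x0=(0.5978, 0.1347) x1=(0.7627, -0.4028) x2=(-1.6703, -1.6809) x3=(1.2269, -1.8082) x4=(0.8854, 0.8649)
step 28: x0=(0.6031, 0.1279) x1=(0.7575, -0.4312) x2=(-1.6473, -1.6718) x3=(1.2242, -1.8076) x4=(0.8645, 0.8470)
step 29: x0=(0.6082, 0.1207) x1=(0.7520, -0.4600) x2=(-1.6233, -1.6621) x3=(1.2210, -1.8064) x4=(0.8433, 0.8286)
step 30: x0=(0.6129, 0.1132) x1=(0.7463, -0.4893) x2=(-1.5982, -1.6518) x3=(1.2173, -1.8046) x4=(0.8219, 0.8096)
step 31: x0=(0.6174, 0.1054) x1=(0.7402, -0.5188) x2=(-1.5720, -1.6410) x3=(1.2131, -1.8022) x4=(0.8002, 0.7901)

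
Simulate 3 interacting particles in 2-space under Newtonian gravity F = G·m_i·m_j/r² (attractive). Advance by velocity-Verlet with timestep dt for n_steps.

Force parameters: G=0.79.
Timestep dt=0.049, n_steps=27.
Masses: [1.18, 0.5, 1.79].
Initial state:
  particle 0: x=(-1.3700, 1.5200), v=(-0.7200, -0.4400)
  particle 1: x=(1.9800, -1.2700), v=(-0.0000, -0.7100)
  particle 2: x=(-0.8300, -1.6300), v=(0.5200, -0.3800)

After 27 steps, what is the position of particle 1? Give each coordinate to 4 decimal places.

(1.7564, -2.1988)

step 0: x0=(-1.3700, 1.5200) x1=(1.9800, -1.2700) x2=(-0.8300, -1.6300)
step 1: x0=(-1.4052, 1.4983) x1=(1.9797, -1.3048) x2=(-0.8045, -1.6485)
step 2: x0=(-1.4404, 1.4762) x1=(1.9790, -1.3395) x2=(-0.7789, -1.6668)
step 3: x0=(-1.4754, 1.4537) x1=(1.9777, -1.3743) x2=(-0.7532, -1.6848)
step 4: x0=(-1.5103, 1.4309) x1=(1.9758, -1.4090) x2=(-0.7275, -1.7027)
step 5: x0=(-1.5451, 1.4078) x1=(1.9735, -1.4437) x2=(-0.7016, -1.7203)
step 6: x0=(-1.5798, 1.3843) x1=(1.9705, -1.4784) x2=(-0.6757, -1.7376)
step 7: x0=(-1.6144, 1.3605) x1=(1.9671, -1.5130) x2=(-0.6497, -1.7548)
step 8: x0=(-1.6488, 1.3363) x1=(1.9630, -1.5477) x2=(-0.6237, -1.7718)
step 9: x0=(-1.6831, 1.3118) x1=(1.9584, -1.5823) x2=(-0.5976, -1.7885)
step 10: x0=(-1.7172, 1.2870) x1=(1.9531, -1.6169) x2=(-0.5714, -1.8050)
step 11: x0=(-1.7512, 1.2619) x1=(1.9473, -1.6514) x2=(-0.5451, -1.8214)
step 12: x0=(-1.7851, 1.2364) x1=(1.9408, -1.6860) x2=(-0.5187, -1.8375)
step 13: x0=(-1.8188, 1.2107) x1=(1.9337, -1.7205) x2=(-0.4923, -1.8534)
step 14: x0=(-1.8524, 1.1846) x1=(1.9259, -1.7550) x2=(-0.4658, -1.8692)
step 15: x0=(-1.8858, 1.1583) x1=(1.9175, -1.7894) x2=(-0.4392, -1.8847)
step 16: x0=(-1.9190, 1.1316) x1=(1.9084, -1.8238) x2=(-0.4125, -1.9001)
step 17: x0=(-1.9521, 1.1047) x1=(1.8986, -1.8582) x2=(-0.3857, -1.9153)
step 18: x0=(-1.9850, 1.0775) x1=(1.8880, -1.8925) x2=(-0.3589, -1.9303)
step 19: x0=(-2.0178, 1.0499) x1=(1.8767, -1.9268) x2=(-0.3319, -1.9451)
step 20: x0=(-2.0503, 1.0222) x1=(1.8647, -1.9611) x2=(-0.3048, -1.9598)
step 21: x0=(-2.0827, 0.9941) x1=(1.8518, -1.9953) x2=(-0.2777, -1.9743)
step 22: x0=(-2.1150, 0.9658) x1=(1.8382, -2.0294) x2=(-0.2504, -1.9887)
step 23: x0=(-2.1470, 0.9372) x1=(1.8236, -2.0634) x2=(-0.2230, -2.0029)
step 24: x0=(-2.1789, 0.9084) x1=(1.8082, -2.0974) x2=(-0.1955, -2.0169)
step 25: x0=(-2.2105, 0.8793) x1=(1.7919, -2.1313) x2=(-0.1678, -2.0308)
step 26: x0=(-2.2420, 0.8500) x1=(1.7746, -2.1651) x2=(-0.1400, -2.0446)
step 27: x0=(-2.2733, 0.8204) x1=(1.7564, -2.1988) x2=(-0.1120, -2.0583)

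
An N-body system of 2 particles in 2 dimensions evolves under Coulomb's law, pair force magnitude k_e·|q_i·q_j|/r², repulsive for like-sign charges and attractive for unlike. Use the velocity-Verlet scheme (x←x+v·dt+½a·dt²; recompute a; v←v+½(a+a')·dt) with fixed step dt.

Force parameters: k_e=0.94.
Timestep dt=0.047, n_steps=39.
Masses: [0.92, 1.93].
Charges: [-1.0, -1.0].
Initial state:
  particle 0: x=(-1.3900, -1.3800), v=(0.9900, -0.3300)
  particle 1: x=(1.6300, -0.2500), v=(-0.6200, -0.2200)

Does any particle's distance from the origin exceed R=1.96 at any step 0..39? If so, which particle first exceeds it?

step 0: x0=(-1.3900, -1.3800) x1=(1.6300, -0.2500)
step 1: x0=(-1.3436, -1.3955) x1=(1.6009, -0.2603)
step 2: x0=(-1.2974, -1.4112) x1=(1.5719, -0.2706)
step 3: x0=(-1.2514, -1.4269) x1=(1.5430, -0.2808)
step 4: x0=(-1.2056, -1.4427) x1=(1.5143, -0.2910)
step 5: x0=(-1.1601, -1.4586) x1=(1.4856, -0.3012)
step 6: x0=(-1.1148, -1.4746) x1=(1.4570, -0.3113)
step 7: x0=(-1.0698, -1.4908) x1=(1.4286, -0.3213)
step 8: x0=(-1.0250, -1.5070) x1=(1.4003, -0.3313)
step 9: x0=(-0.9805, -1.5234) x1=(1.3722, -0.3412)
step 10: x0=(-0.9363, -1.5400) x1=(1.3441, -0.3511)
step 11: x0=(-0.8925, -1.5567) x1=(1.3163, -0.3608)
step 12: x0=(-0.8489, -1.5736) x1=(1.2885, -0.3705)
step 13: x0=(-0.8057, -1.5906) x1=(1.2610, -0.3801)
step 14: x0=(-0.7627, -1.6079) x1=(1.2336, -0.3896)
step 15: x0=(-0.7202, -1.6253) x1=(1.2063, -0.3991)
step 16: x0=(-0.6780, -1.6430) x1=(1.1793, -0.4083)
step 17: x0=(-0.6362, -1.6610) x1=(1.1524, -0.4175)
step 18: x0=(-0.5948, -1.6792) x1=(1.1257, -0.4266)
step 19: x0=(-0.5538, -1.6977) x1=(1.0992, -0.4355)
step 20: x0=(-0.5132, -1.7166) x1=(1.0728, -0.4442)
step 21: x0=(-0.4730, -1.7358) x1=(1.0467, -0.4528)
step 22: x0=(-0.4333, -1.7553) x1=(1.0208, -0.4612)
step 23: x0=(-0.3940, -1.7752) x1=(0.9951, -0.4695)
step 24: x0=(-0.3552, -1.7956) x1=(0.9697, -0.4775)
step 25: x0=(-0.3168, -1.8164) x1=(0.9444, -0.4853)
step 26: x0=(-0.2789, -1.8377) x1=(0.9194, -0.4929)
step 27: x0=(-0.2414, -1.8596) x1=(0.8946, -0.5002)
step 28: x0=(-0.2044, -1.8819) x1=(0.8700, -0.5073)
step 29: x0=(-0.1679, -1.9049) x1=(0.8456, -0.5141)
step 30: x0=(-0.1318, -1.9285) x1=(0.8214, -0.5205)
step 31: x0=(-0.0961, -1.9527) x1=(0.7975, -0.5267)
step 32: x0=(-0.0609, -1.9776) x1=(0.7737, -0.5326)
step 33: x0=(-0.0261, -2.0032) x1=(0.7502, -0.5381)
step 34: x0=(0.0084, -2.0296) x1=(0.7268, -0.5433)
step 35: x0=(0.0424, -2.0566) x1=(0.7036, -0.5481)
step 36: x0=(0.0762, -2.0845) x1=(0.6805, -0.5526)
step 37: x0=(0.1096, -2.1131) x1=(0.6576, -0.5567)
step 38: x0=(0.1428, -2.1425) x1=(0.6349, -0.5604)
step 39: x0=(0.1757, -2.1727) x1=(0.6122, -0.5638)

yes, particle 0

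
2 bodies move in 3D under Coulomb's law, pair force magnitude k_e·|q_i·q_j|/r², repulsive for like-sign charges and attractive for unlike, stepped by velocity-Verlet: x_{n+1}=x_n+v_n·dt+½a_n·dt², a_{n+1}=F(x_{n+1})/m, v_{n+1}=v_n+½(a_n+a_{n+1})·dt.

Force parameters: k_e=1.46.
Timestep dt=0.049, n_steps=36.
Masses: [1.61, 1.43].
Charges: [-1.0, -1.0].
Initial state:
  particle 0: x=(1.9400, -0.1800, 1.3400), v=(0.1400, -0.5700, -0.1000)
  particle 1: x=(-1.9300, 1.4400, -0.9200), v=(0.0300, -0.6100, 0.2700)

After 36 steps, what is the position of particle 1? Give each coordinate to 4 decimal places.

step 0: x0=(1.9400, -0.1800, 1.3400) x1=(-1.9300, 1.4400, -0.9200)
step 1: x0=(1.9469, -0.2079, 1.3351) x1=(-1.9286, 1.4101, -0.9068)
step 2: x0=(1.9539, -0.2359, 1.3303) x1=(-1.9272, 1.3803, -0.8936)
step 3: x0=(1.9609, -0.2639, 1.3255) x1=(-1.9260, 1.3505, -0.8805)
step 4: x0=(1.9681, -0.2920, 1.3208) x1=(-1.9248, 1.3207, -0.8675)
step 5: x0=(1.9753, -0.3201, 1.3161) x1=(-1.9238, 1.2910, -0.8545)
step 6: x0=(1.9826, -0.3482, 1.3114) x1=(-1.9228, 1.2613, -0.8415)
step 7: x0=(1.9899, -0.3763, 1.3068) x1=(-1.9219, 1.2317, -0.8286)
step 8: x0=(1.9974, -0.4045, 1.3022) x1=(-1.9211, 1.2021, -0.8158)
step 9: x0=(2.0049, -0.4327, 1.2977) x1=(-1.9204, 1.1725, -0.8030)
step 10: x0=(2.0125, -0.4609, 1.2932) x1=(-1.9197, 1.1429, -0.7902)
step 11: x0=(2.0202, -0.4892, 1.2888) x1=(-1.9192, 1.1134, -0.7775)
step 12: x0=(2.0280, -0.5175, 1.2844) x1=(-1.9188, 1.0840, -0.7648)
step 13: x0=(2.0359, -0.5459, 1.2801) x1=(-1.9184, 1.0546, -0.7522)
step 14: x0=(2.0438, -0.5742, 1.2757) x1=(-1.9182, 1.0252, -0.7397)
step 15: x0=(2.0518, -0.6026, 1.2715) x1=(-1.9180, 0.9958, -0.7272)
step 16: x0=(2.0599, -0.6311, 1.2672) x1=(-1.9179, 0.9665, -0.7147)
step 17: x0=(2.0681, -0.6596, 1.2631) x1=(-1.9180, 0.9372, -0.7023)
step 18: x0=(2.0764, -0.6881, 1.2589) x1=(-1.9181, 0.9080, -0.6899)
step 19: x0=(2.0847, -0.7166, 1.2548) x1=(-1.9183, 0.8788, -0.6775)
step 20: x0=(2.0932, -0.7452, 1.2507) x1=(-1.9186, 0.8496, -0.6652)
step 21: x0=(2.1017, -0.7738, 1.2467) x1=(-1.9190, 0.8205, -0.6530)
step 22: x0=(2.1103, -0.8024, 1.2427) x1=(-1.9195, 0.7914, -0.6408)
step 23: x0=(2.1190, -0.8311, 1.2388) x1=(-1.9200, 0.7623, -0.6286)
step 24: x0=(2.1277, -0.8598, 1.2349) x1=(-1.9207, 0.7333, -0.6165)
step 25: x0=(2.1366, -0.8885, 1.2310) x1=(-1.9215, 0.7043, -0.6045)
step 26: x0=(2.1455, -0.9173, 1.2272) x1=(-1.9224, 0.6754, -0.5924)
step 27: x0=(2.1545, -0.9461, 1.2234) x1=(-1.9233, 0.6465, -0.5804)
step 28: x0=(2.1636, -0.9749, 1.2196) x1=(-1.9244, 0.6176, -0.5685)
step 29: x0=(2.1728, -1.0038, 1.2159) x1=(-1.9255, 0.5888, -0.5566)
step 30: x0=(2.1821, -1.0327, 1.2122) x1=(-1.9267, 0.5600, -0.5447)
step 31: x0=(2.1914, -1.0616, 1.2086) x1=(-1.9281, 0.5312, -0.5329)
step 32: x0=(2.2009, -1.0906, 1.2050) x1=(-1.9295, 0.5025, -0.5211)
step 33: x0=(2.2104, -1.1196, 1.2014) x1=(-1.9310, 0.4738, -0.5094)
step 34: x0=(2.2200, -1.1486, 1.1978) x1=(-1.9327, 0.4451, -0.4977)
step 35: x0=(2.2297, -1.1777, 1.1943) x1=(-1.9344, 0.4165, -0.4860)
step 36: x0=(2.2394, -1.2068, 1.1908) x1=(-1.9362, 0.3879, -0.4744)

(-1.9362, 0.3879, -0.4744)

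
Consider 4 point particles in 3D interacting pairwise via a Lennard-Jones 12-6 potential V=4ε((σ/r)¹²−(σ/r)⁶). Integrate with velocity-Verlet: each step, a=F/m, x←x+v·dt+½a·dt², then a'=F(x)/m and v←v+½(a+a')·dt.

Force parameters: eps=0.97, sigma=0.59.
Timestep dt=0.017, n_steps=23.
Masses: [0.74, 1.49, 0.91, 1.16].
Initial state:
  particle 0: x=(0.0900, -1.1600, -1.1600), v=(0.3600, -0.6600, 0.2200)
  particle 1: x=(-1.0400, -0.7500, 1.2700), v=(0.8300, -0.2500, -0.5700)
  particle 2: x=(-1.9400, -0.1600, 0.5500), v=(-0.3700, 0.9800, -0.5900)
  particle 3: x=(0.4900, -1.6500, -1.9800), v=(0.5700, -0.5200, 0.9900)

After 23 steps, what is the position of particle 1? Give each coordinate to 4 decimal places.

step 0: x0=(0.0900, -1.1600, -1.1600) x1=(-1.0400, -0.7500, 1.2700) x2=(-1.9400, -0.1600, 0.5500) x3=(0.4900, -1.6500, -1.9800)
step 1: x0=(0.0962, -1.1713, -1.1564) x1=(-1.0259, -0.7542, 1.2603) x2=(-1.9463, -0.1434, 0.5400) x3=(0.4997, -1.6588, -1.9631)
step 2: x0=(0.1025, -1.1827, -1.1530) x1=(-1.0118, -0.7585, 1.2506) x2=(-1.9525, -0.1267, 0.5300) x3=(0.5092, -1.6675, -1.9460)
step 3: x0=(0.1089, -1.1943, -1.1498) x1=(-0.9978, -0.7627, 1.2409) x2=(-1.9587, -0.1101, 0.5200) x3=(0.5187, -1.6761, -1.9288)
step 4: x0=(0.1154, -1.2060, -1.1469) x1=(-0.9837, -0.7669, 1.2311) x2=(-1.9649, -0.0935, 0.5101) x3=(0.5281, -1.6846, -1.9115)
step 5: x0=(0.1222, -1.2180, -1.1444) x1=(-0.9697, -0.7711, 1.2214) x2=(-1.9711, -0.0769, 0.5001) x3=(0.5375, -1.6930, -1.8939)
step 6: x0=(0.1290, -1.2301, -1.1421) x1=(-0.9556, -0.7753, 1.2116) x2=(-1.9772, -0.0604, 0.4902) x3=(0.5467, -1.7013, -1.8761)
step 7: x0=(0.1361, -1.2424, -1.1401) x1=(-0.9416, -0.7795, 1.2019) x2=(-1.9834, -0.0438, 0.4803) x3=(0.5557, -1.7094, -1.8582)
step 8: x0=(0.1434, -1.2550, -1.1385) x1=(-0.9276, -0.7837, 1.1921) x2=(-1.9895, -0.0273, 0.4704) x3=(0.5647, -1.7174, -1.8400)
step 9: x0=(0.1509, -1.2678, -1.1373) x1=(-0.9136, -0.7878, 1.1823) x2=(-1.9956, -0.0108, 0.4605) x3=(0.5735, -1.7252, -1.8215)
step 10: x0=(0.1587, -1.2809, -1.1365) x1=(-0.8996, -0.7920, 1.1725) x2=(-2.0017, 0.0058, 0.4506) x3=(0.5821, -1.7329, -1.8028)
step 11: x0=(0.1667, -1.2943, -1.1362) x1=(-0.8857, -0.7962, 1.1627) x2=(-2.0078, 0.0223, 0.4407) x3=(0.5906, -1.7403, -1.7838)
step 12: x0=(0.1751, -1.3081, -1.1363) x1=(-0.8717, -0.8003, 1.1530) x2=(-2.0138, 0.0388, 0.4309) x3=(0.5988, -1.7475, -1.7645)
step 13: x0=(0.1839, -1.3222, -1.1371) x1=(-0.8577, -0.8045, 1.1432) x2=(-2.0199, 0.0553, 0.4210) x3=(0.6068, -1.7545, -1.7448)
step 14: x0=(0.1931, -1.3368, -1.1385) x1=(-0.8437, -0.8086, 1.1334) x2=(-2.0259, 0.0718, 0.4111) x3=(0.6145, -1.7611, -1.7247)
step 15: x0=(0.2028, -1.3519, -1.1405) x1=(-0.8298, -0.8128, 1.1236) x2=(-2.0320, 0.0883, 0.4013) x3=(0.6219, -1.7675, -1.7041)
step 16: x0=(0.2132, -1.3676, -1.1434) x1=(-0.8158, -0.8169, 1.1138) x2=(-2.0380, 0.1048, 0.3914) x3=(0.6289, -1.7735, -1.6831)
step 17: x0=(0.2241, -1.3840, -1.1471) x1=(-0.8019, -0.8211, 1.1040) x2=(-2.0441, 0.1213, 0.3816) x3=(0.6355, -1.7790, -1.6615)
step 18: x0=(0.2359, -1.4011, -1.1518) x1=(-0.7879, -0.8252, 1.0941) x2=(-2.0501, 0.1377, 0.3717) x3=(0.6416, -1.7841, -1.6393)
step 19: x0=(0.2485, -1.4190, -1.1575) x1=(-0.7740, -0.8293, 1.0843) x2=(-2.0561, 0.1542, 0.3619) x3=(0.6472, -1.7887, -1.6164)
step 20: x0=(0.2619, -1.4376, -1.1642) x1=(-0.7600, -0.8335, 1.0745) x2=(-2.0621, 0.1707, 0.3520) x3=(0.6522, -1.7928, -1.5930)
step 21: x0=(0.2757, -1.4567, -1.1713) x1=(-0.7461, -0.8376, 1.0647) x2=(-2.0681, 0.1871, 0.3422) x3=(0.6569, -1.7967, -1.5692)
step 22: x0=(0.2889, -1.4751, -1.1778) x1=(-0.7321, -0.8417, 1.0549) x2=(-2.0742, 0.2036, 0.3324) x3=(0.6621, -1.8009, -1.5458)
step 23: x0=(0.2985, -1.4905, -1.1807) x1=(-0.7182, -0.8459, 1.0451) x2=(-2.0802, 0.2201, 0.3225) x3=(0.6696, -1.8071, -1.5247)

(-0.7182, -0.8459, 1.0451)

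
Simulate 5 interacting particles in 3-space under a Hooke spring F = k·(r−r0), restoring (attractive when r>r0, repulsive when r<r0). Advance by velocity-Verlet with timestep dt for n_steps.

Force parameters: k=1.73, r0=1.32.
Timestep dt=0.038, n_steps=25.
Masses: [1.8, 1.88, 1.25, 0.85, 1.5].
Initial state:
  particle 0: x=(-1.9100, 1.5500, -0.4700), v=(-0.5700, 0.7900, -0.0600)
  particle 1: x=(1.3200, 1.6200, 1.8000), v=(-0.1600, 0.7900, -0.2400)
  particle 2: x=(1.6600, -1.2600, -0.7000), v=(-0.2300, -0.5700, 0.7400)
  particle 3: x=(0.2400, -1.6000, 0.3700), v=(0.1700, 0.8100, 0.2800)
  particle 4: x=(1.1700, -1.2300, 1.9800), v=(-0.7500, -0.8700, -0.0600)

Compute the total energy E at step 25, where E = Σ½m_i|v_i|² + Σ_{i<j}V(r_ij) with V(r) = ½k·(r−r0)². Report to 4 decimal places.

49.3070

step 0: x0=(-1.9100, 1.5500, -0.4700) x1=(1.3200, 1.6200, 1.8000) x2=(1.6600, -1.2600, -0.7000) x3=(0.2400, -1.6000, 0.3700) x4=(1.1700, -1.2300, 1.9800)
step 1: x0=(-1.9259, 1.5758, -0.4697) x1=(1.3121, 1.6463, 1.7882) x2=(1.6479, -1.2779, -0.6684) x3=(0.2464, -1.5628, 0.3815) x4=(1.1397, -1.2602, 1.9746)
step 2: x0=(-1.9301, 1.5931, -0.4643) x1=(1.3006, 1.6652, 1.7713) x2=(1.6290, -1.2880, -0.6301) x3=(0.2523, -1.5130, 0.3945) x4=(1.1058, -1.2845, 1.9631)
step 3: x0=(-1.9228, 1.6019, -0.4538) x1=(1.2856, 1.6766, 1.7492) x2=(1.6034, -1.2902, -0.5853) x3=(0.2576, -1.4509, 0.4089) x4=(1.0685, -1.3027, 1.9456)
step 4: x0=(-1.9041, 1.6022, -0.4381) x1=(1.2669, 1.6806, 1.7223) x2=(1.5713, -1.2845, -0.5344) x3=(0.2620, -1.3769, 0.4246) x4=(1.0279, -1.3146, 1.9223)
step 5: x0=(-1.8742, 1.5941, -0.4175) x1=(1.2448, 1.6772, 1.6906) x2=(1.5329, -1.2710, -0.4777) x3=(0.2653, -1.2916, 0.4414) x4=(0.9841, -1.3202, 1.8935)
step 6: x0=(-1.8334, 1.5778, -0.3919) x1=(1.2192, 1.6665, 1.6543) x2=(1.4885, -1.2498, -0.4158) x3=(0.2673, -1.1955, 0.4592) x4=(0.9374, -1.3195, 1.8595)
step 7: x0=(-1.7820, 1.5536, -0.3615) x1=(1.1903, 1.6489, 1.6138) x2=(1.4383, -1.2209, -0.3489) x3=(0.2678, -1.0894, 0.4779) x4=(0.8878, -1.3125, 1.8206)
step 8: x0=(-1.7206, 1.5217, -0.3266) x1=(1.1582, 1.6245, 1.5693) x2=(1.3827, -1.1848, -0.2778) x3=(0.2667, -0.9739, 0.4972) x4=(0.8357, -1.2993, 1.7772)
step 9: x0=(-1.6497, 1.4825, -0.2873) x1=(1.1230, 1.5937, 1.5212) x2=(1.3221, -1.1416, -0.2028) x3=(0.2637, -0.8500, 0.5170) x4=(0.7811, -1.2799, 1.7297)
step 10: x0=(-1.5699, 1.4366, -0.2438) x1=(1.0849, 1.5569, 1.4697) x2=(1.2569, -1.0918, -0.1246) x3=(0.2589, -0.7183, 0.5371) x4=(0.7244, -1.2547, 1.6786)
step 11: x0=(-1.4819, 1.3842, -0.1964) x1=(1.0441, 1.5144, 1.4151) x2=(1.1877, -1.0357, -0.0437) x3=(0.2522, -0.5799, 0.5575) x4=(0.6657, -1.2239, 1.6241)
step 12: x0=(-1.3863, 1.3261, -0.1455) x1=(1.0008, 1.4669, 1.3580) x2=(1.1148, -0.9740, 0.0393) x3=(0.2436, -0.4356, 0.5781) x4=(0.6051, -1.1878, 1.5668)
step 13: x0=(-1.2840, 1.2627, -0.0913) x1=(0.9551, 1.4147, 1.2985) x2=(1.0388, -0.9072, 0.1239) x3=(0.2333, -0.2863, 0.5987) x4=(0.5430, -1.1467, 1.5070)
step 14: x0=(-1.1759, 1.1947, -0.0342) x1=(0.9075, 1.3585, 1.2373) x2=(0.9602, -0.8358, 0.2096) x3=(0.2213, -0.1331, 0.6194) x4=(0.4795, -1.1010, 1.4453)
step 15: x0=(-1.0627, 1.1228, 0.0255) x1=(0.8582, 1.2989, 1.1745) x2=(0.8795, -0.7604, 0.2958) x3=(0.2080, 0.0231, 0.6400) x4=(0.4146, -1.0512, 1.3818)
step 16: x0=(-0.9455, 1.0475, 0.0872) x1=(0.8074, 1.2364, 1.1107) x2=(0.7971, -0.6817, 0.3821) x3=(0.1935, 0.1810, 0.6605) x4=(0.3487, -0.9976, 1.3172)
step 17: x0=(-0.8251, 0.9695, 0.1506) x1=(0.7555, 1.1716, 1.0462) x2=(0.7135, -0.6003, 0.4681) x3=(0.1782, 0.3398, 0.6811) x4=(0.2819, -0.9408, 1.2516)
step 18: x0=(-0.7025, 0.8896, 0.2153) x1=(0.7030, 1.1053, 0.9813) x2=(0.6293, -0.5166, 0.5536) x3=(0.1622, 0.4982, 0.7016) x4=(0.2142, -0.8812, 1.1855)
step 19: x0=(-0.5788, 0.8082, 0.2807) x1=(0.6502, 1.0379, 0.9164) x2=(0.5448, -0.4313, 0.6382) x3=(0.1458, 0.6556, 0.7223) x4=(0.1458, -0.8193, 1.1191)
step 20: x0=(-0.4548, 0.7258, 0.3463) x1=(0.5978, 0.9699, 0.8518) x2=(0.4606, -0.3447, 0.7220) x3=(0.1288, 0.8115, 0.7433) x4=(0.0767, -0.7558, 1.0528)
step 21: x0=(-0.3313, 0.6426, 0.4116) x1=(0.5464, 0.9018, 0.7875) x2=(0.3771, -0.2573, 0.8050) x3=(0.1110, 0.9663, 0.7649) x4=(0.0070, -0.6911, 0.9865)
step 22: x0=(-0.2090, 0.5587, 0.4763) x1=(0.4963, 0.8332, 0.7235) x2=(0.2945, -0.1695, 0.8876) x3=(0.0919, 1.1217, 0.7876) x4=(-0.0633, -0.6259, 0.9203)
step 23: x0=(-0.0878, 0.4744, 0.5402) x1=(0.4478, 0.7644, 0.6596) x2=(0.2132, -0.0815, 0.9705) x3=(0.0715, 1.2786, 0.8115) x4=(-0.1341, -0.5606, 0.8541)
step 24: x0=(0.0320, 0.3898, 0.6032) x1=(0.4006, 0.6956, 0.5955) x2=(0.1329, 0.0061, 1.0546) x3=(0.0500, 1.4366, 0.8363) x4=(-0.2054, -0.4955, 0.7878)
step 25: x0=(0.1510, 0.3054, 0.6652) x1=(0.3546, 0.6274, 0.5309) x2=(0.0532, 0.0934, 1.1407) x3=(0.0277, 1.5942, 0.8617) x4=(-0.2773, -0.4308, 0.7211)
step 0 velocities: v0=(-0.5700, 0.7900, -0.0600) v1=(-0.1600, 0.7900, -0.2400) v2=(-0.2300, -0.5700, 0.7400) v3=(0.1700, 0.8100, 0.2800) v4=(-0.7500, -0.8700, -0.0600)
step 0: KE=3.4173, PE=45.8978, E=49.3151
step 25 velocities: v0=(3.1284, -2.2232, 1.6252) v1=(-1.1961, -1.7797, -1.7123) v2=(-2.0985, 2.2975, 2.3011) v3=(-0.5922, 4.1224, 0.6701) v4=(-1.9006, 1.6999, -1.7589)
step 25: KE=46.8320, PE=2.4750, E=49.3070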